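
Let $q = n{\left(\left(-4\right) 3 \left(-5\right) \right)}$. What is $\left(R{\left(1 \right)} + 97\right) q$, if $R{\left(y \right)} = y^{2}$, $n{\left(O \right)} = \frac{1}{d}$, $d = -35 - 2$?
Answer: $- \frac{98}{37} \approx -2.6486$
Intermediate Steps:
$d = -37$
$n{\left(O \right)} = - \frac{1}{37}$ ($n{\left(O \right)} = \frac{1}{-37} = - \frac{1}{37}$)
$q = - \frac{1}{37} \approx -0.027027$
$\left(R{\left(1 \right)} + 97\right) q = \left(1^{2} + 97\right) \left(- \frac{1}{37}\right) = \left(1 + 97\right) \left(- \frac{1}{37}\right) = 98 \left(- \frac{1}{37}\right) = - \frac{98}{37}$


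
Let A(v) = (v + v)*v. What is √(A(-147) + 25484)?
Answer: √68702 ≈ 262.11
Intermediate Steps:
A(v) = 2*v² (A(v) = (2*v)*v = 2*v²)
√(A(-147) + 25484) = √(2*(-147)² + 25484) = √(2*21609 + 25484) = √(43218 + 25484) = √68702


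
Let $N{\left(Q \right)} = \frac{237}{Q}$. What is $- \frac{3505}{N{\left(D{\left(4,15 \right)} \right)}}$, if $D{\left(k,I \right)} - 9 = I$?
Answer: $- \frac{28040}{79} \approx -354.94$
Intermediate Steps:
$D{\left(k,I \right)} = 9 + I$
$- \frac{3505}{N{\left(D{\left(4,15 \right)} \right)}} = - \frac{3505}{237 \frac{1}{9 + 15}} = - \frac{3505}{237 \cdot \frac{1}{24}} = - \frac{3505}{\frac{79}{8}} = \left(-3505\right) \frac{8}{79} = - \frac{28040}{79}$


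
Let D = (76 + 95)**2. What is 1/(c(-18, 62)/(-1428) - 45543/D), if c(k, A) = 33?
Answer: -244188/385967 ≈ -0.63267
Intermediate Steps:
D = 29241 (D = 171**2 = 29241)
1/(c(-18, 62)/(-1428) - 45543/D) = 1/(33/(-1428) - 45543/29241) = 1/(33*(-1/1428) - 45543*1/29241) = 1/(-11/476 - 799/513) = 1/(-385967/244188) = -244188/385967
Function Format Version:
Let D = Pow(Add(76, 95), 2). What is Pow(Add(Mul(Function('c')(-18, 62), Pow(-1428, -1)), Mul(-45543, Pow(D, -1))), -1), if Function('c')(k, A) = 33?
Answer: Rational(-244188, 385967) ≈ -0.63267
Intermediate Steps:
D = 29241 (D = Pow(171, 2) = 29241)
Pow(Add(Mul(Function('c')(-18, 62), Pow(-1428, -1)), Mul(-45543, Pow(D, -1))), -1) = Pow(Add(Mul(33, Pow(-1428, -1)), Mul(-45543, Pow(29241, -1))), -1) = Pow(Add(Mul(33, Rational(-1, 1428)), Mul(-45543, Rational(1, 29241))), -1) = Pow(Add(Rational(-11, 476), Rational(-799, 513)), -1) = Pow(Rational(-385967, 244188), -1) = Rational(-244188, 385967)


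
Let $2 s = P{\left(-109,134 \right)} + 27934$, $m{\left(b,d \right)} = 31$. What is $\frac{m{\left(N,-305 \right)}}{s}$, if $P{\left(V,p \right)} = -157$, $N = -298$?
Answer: $\frac{62}{27777} \approx 0.0022321$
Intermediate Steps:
$s = \frac{27777}{2}$ ($s = \frac{-157 + 27934}{2} = \frac{1}{2} \cdot 27777 = \frac{27777}{2} \approx 13889.0$)
$\frac{m{\left(N,-305 \right)}}{s} = \frac{31}{\frac{27777}{2}} = 31 \cdot \frac{2}{27777} = \frac{62}{27777}$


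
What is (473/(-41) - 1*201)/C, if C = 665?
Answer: -8714/27265 ≈ -0.31960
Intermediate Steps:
(473/(-41) - 1*201)/C = (473/(-41) - 1*201)/665 = (473*(-1/41) - 201)*(1/665) = (-473/41 - 201)*(1/665) = -8714/41*1/665 = -8714/27265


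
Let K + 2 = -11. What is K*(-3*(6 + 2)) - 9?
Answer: 303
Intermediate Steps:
K = -13 (K = -2 - 11 = -13)
K*(-3*(6 + 2)) - 9 = -(-39)*(6 + 2) - 9 = -(-39)*8 - 9 = -13*(-24) - 9 = 312 - 9 = 303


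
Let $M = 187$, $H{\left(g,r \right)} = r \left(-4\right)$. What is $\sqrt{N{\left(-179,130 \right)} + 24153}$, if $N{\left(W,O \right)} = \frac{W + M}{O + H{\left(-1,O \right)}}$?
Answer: $\frac{7 \sqrt{18743205}}{195} \approx 155.41$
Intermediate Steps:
$H{\left(g,r \right)} = - 4 r$
$N{\left(W,O \right)} = - \frac{187 + W}{3 O}$ ($N{\left(W,O \right)} = \frac{W + 187}{O - 4 O} = \frac{187 + W}{\left(-3\right) O} = \left(187 + W\right) \left(- \frac{1}{3 O}\right) = - \frac{187 + W}{3 O}$)
$\sqrt{N{\left(-179,130 \right)} + 24153} = \sqrt{\frac{-187 - -179}{3 \cdot 130} + 24153} = \sqrt{\frac{1}{3} \cdot \frac{1}{130} \left(-187 + 179\right) + 24153} = \sqrt{\frac{1}{3} \cdot \frac{1}{130} \left(-8\right) + 24153} = \sqrt{- \frac{4}{195} + 24153} = \sqrt{\frac{4709831}{195}} = \frac{7 \sqrt{18743205}}{195}$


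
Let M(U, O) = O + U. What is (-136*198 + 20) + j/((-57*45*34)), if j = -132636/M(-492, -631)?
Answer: -439214059046/16322805 ≈ -26908.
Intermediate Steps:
j = 132636/1123 (j = -132636/(-631 - 492) = -132636/(-1123) = -132636*(-1/1123) = 132636/1123 ≈ 118.11)
(-136*198 + 20) + j/((-57*45*34)) = (-136*198 + 20) + 132636/(1123*((-57*45*34))) = (-26928 + 20) + 132636/(1123*((-2565*34))) = -26908 + (132636/1123)/(-87210) = -26908 + (132636/1123)*(-1/87210) = -26908 - 22106/16322805 = -439214059046/16322805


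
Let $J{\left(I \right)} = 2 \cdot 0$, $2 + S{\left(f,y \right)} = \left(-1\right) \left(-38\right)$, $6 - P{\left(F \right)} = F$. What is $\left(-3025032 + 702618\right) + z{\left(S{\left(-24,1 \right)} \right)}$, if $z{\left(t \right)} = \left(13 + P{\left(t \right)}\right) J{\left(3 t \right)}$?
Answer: $-2322414$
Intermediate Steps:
$P{\left(F \right)} = 6 - F$
$S{\left(f,y \right)} = 36$ ($S{\left(f,y \right)} = -2 - -38 = -2 + 38 = 36$)
$J{\left(I \right)} = 0$
$z{\left(t \right)} = 0$ ($z{\left(t \right)} = \left(13 - \left(-6 + t\right)\right) 0 = \left(19 - t\right) 0 = 0$)
$\left(-3025032 + 702618\right) + z{\left(S{\left(-24,1 \right)} \right)} = \left(-3025032 + 702618\right) + 0 = -2322414 + 0 = -2322414$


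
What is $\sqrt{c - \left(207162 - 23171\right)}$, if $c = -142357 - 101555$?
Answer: $i \sqrt{427903} \approx 654.14 i$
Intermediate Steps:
$c = -243912$ ($c = -142357 - 101555 = -243912$)
$\sqrt{c - \left(207162 - 23171\right)} = \sqrt{-243912 - \left(207162 - 23171\right)} = \sqrt{-243912 - 183991} = \sqrt{-427903} = i \sqrt{427903}$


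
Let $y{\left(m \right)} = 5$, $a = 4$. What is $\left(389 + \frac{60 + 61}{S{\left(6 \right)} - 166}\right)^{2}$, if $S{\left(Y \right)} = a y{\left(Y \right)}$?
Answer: $\frac{3211828929}{21316} \approx 1.5068 \cdot 10^{5}$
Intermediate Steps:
$S{\left(Y \right)} = 20$ ($S{\left(Y \right)} = 4 \cdot 5 = 20$)
$\left(389 + \frac{60 + 61}{S{\left(6 \right)} - 166}\right)^{2} = \left(389 + \frac{60 + 61}{20 - 166}\right)^{2} = \left(389 + \frac{121}{-146}\right)^{2} = \left(389 + 121 \left(- \frac{1}{146}\right)\right)^{2} = \left(389 - \frac{121}{146}\right)^{2} = \left(\frac{56673}{146}\right)^{2} = \frac{3211828929}{21316}$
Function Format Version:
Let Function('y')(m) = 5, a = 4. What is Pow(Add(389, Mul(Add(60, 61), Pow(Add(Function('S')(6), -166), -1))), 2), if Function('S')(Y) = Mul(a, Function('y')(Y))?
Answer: Rational(3211828929, 21316) ≈ 1.5068e+5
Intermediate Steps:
Function('S')(Y) = 20 (Function('S')(Y) = Mul(4, 5) = 20)
Pow(Add(389, Mul(Add(60, 61), Pow(Add(Function('S')(6), -166), -1))), 2) = Pow(Add(389, Mul(Add(60, 61), Pow(Add(20, -166), -1))), 2) = Pow(Add(389, Mul(121, Pow(-146, -1))), 2) = Pow(Add(389, Mul(121, Rational(-1, 146))), 2) = Pow(Add(389, Rational(-121, 146)), 2) = Pow(Rational(56673, 146), 2) = Rational(3211828929, 21316)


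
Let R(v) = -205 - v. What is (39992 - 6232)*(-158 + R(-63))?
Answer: -10128000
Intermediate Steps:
(39992 - 6232)*(-158 + R(-63)) = (39992 - 6232)*(-158 + (-205 - 1*(-63))) = 33760*(-158 + (-205 + 63)) = 33760*(-158 - 142) = 33760*(-300) = -10128000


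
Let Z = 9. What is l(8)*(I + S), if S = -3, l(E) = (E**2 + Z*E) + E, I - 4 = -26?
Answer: -3600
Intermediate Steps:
I = -22 (I = 4 - 26 = -22)
l(E) = E**2 + 10*E (l(E) = (E**2 + 9*E) + E = E**2 + 10*E)
l(8)*(I + S) = (8*(10 + 8))*(-22 - 3) = (8*18)*(-25) = 144*(-25) = -3600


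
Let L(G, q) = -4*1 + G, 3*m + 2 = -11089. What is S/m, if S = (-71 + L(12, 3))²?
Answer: -3969/3697 ≈ -1.0736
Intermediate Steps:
m = -3697 (m = -⅔ + (⅓)*(-11089) = -⅔ - 11089/3 = -3697)
L(G, q) = -4 + G
S = 3969 (S = (-71 + (-4 + 12))² = (-71 + 8)² = (-63)² = 3969)
S/m = 3969/(-3697) = 3969*(-1/3697) = -3969/3697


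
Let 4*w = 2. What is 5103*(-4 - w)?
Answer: -45927/2 ≈ -22964.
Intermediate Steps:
w = ½ (w = (¼)*2 = ½ ≈ 0.50000)
5103*(-4 - w) = 5103*(-4 - 1*½) = 5103*(-4 - ½) = 5103*(-9/2) = -45927/2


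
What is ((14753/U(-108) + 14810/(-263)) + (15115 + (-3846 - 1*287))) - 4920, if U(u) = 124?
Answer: 199737543/32612 ≈ 6124.7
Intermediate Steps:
((14753/U(-108) + 14810/(-263)) + (15115 + (-3846 - 1*287))) - 4920 = ((14753/124 + 14810/(-263)) + (15115 + (-3846 - 1*287))) - 4920 = ((14753*(1/124) + 14810*(-1/263)) + (15115 + (-3846 - 287))) - 4920 = ((14753/124 - 14810/263) + (15115 - 4133)) - 4920 = (2043599/32612 + 10982) - 4920 = 360188583/32612 - 4920 = 199737543/32612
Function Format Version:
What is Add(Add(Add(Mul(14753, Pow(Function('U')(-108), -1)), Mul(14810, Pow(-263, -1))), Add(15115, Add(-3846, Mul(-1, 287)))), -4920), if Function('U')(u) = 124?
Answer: Rational(199737543, 32612) ≈ 6124.7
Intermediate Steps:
Add(Add(Add(Mul(14753, Pow(Function('U')(-108), -1)), Mul(14810, Pow(-263, -1))), Add(15115, Add(-3846, Mul(-1, 287)))), -4920) = Add(Add(Add(Mul(14753, Pow(124, -1)), Mul(14810, Pow(-263, -1))), Add(15115, Add(-3846, Mul(-1, 287)))), -4920) = Add(Add(Add(Mul(14753, Rational(1, 124)), Mul(14810, Rational(-1, 263))), Add(15115, Add(-3846, -287))), -4920) = Add(Add(Add(Rational(14753, 124), Rational(-14810, 263)), Add(15115, -4133)), -4920) = Add(Add(Rational(2043599, 32612), 10982), -4920) = Add(Rational(360188583, 32612), -4920) = Rational(199737543, 32612)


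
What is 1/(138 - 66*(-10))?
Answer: 1/798 ≈ 0.0012531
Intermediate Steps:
1/(138 - 66*(-10)) = 1/(138 + 660) = 1/798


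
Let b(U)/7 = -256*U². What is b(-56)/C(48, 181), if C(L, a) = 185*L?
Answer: -351232/555 ≈ -632.85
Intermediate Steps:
b(U) = -1792*U² (b(U) = 7*(-256*U²) = -1792*U²)
b(-56)/C(48, 181) = (-1792*(-56)²)/((185*48)) = -1792*3136/8880 = -5619712*1/8880 = -351232/555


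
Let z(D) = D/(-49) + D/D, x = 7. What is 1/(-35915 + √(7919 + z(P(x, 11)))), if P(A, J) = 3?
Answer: -1759835/63204085948 - 7*√388077/63204085948 ≈ -2.7913e-5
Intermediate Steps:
z(D) = 1 - D/49 (z(D) = D*(-1/49) + 1 = -D/49 + 1 = 1 - D/49)
1/(-35915 + √(7919 + z(P(x, 11)))) = 1/(-35915 + √(7919 + (1 - 1/49*3))) = 1/(-35915 + √(7919 + (1 - 3/49))) = 1/(-35915 + √(7919 + 46/49)) = 1/(-35915 + √(388077/49)) = 1/(-35915 + √388077/7)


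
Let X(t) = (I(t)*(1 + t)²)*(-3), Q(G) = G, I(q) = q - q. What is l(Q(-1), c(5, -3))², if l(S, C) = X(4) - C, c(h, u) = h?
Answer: 25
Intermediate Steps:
I(q) = 0
X(t) = 0 (X(t) = (0*(1 + t)²)*(-3) = 0*(-3) = 0)
l(S, C) = -C (l(S, C) = 0 - C = -C)
l(Q(-1), c(5, -3))² = (-1*5)² = (-5)² = 25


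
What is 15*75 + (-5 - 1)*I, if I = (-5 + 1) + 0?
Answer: 1149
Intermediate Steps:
I = -4 (I = -4 + 0 = -4)
15*75 + (-5 - 1)*I = 15*75 + (-5 - 1)*(-4) = 1125 - 6*(-4) = 1125 + 24 = 1149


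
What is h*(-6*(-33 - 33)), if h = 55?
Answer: 21780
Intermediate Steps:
h*(-6*(-33 - 33)) = 55*(-6*(-33 - 33)) = 55*(-6*(-66)) = 55*396 = 21780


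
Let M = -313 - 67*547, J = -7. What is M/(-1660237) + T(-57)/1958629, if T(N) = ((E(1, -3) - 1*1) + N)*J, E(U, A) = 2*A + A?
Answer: 73173496251/3251788335073 ≈ 0.022503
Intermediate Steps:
E(U, A) = 3*A
M = -36962 (M = -313 - 36649 = -36962)
T(N) = 70 - 7*N (T(N) = ((3*(-3) - 1*1) + N)*(-7) = ((-9 - 1) + N)*(-7) = (-10 + N)*(-7) = 70 - 7*N)
M/(-1660237) + T(-57)/1958629 = -36962/(-1660237) + (70 - 7*(-57))/1958629 = -36962*(-1/1660237) + (70 + 399)*(1/1958629) = 36962/1660237 + 469*(1/1958629) = 36962/1660237 + 469/1958629 = 73173496251/3251788335073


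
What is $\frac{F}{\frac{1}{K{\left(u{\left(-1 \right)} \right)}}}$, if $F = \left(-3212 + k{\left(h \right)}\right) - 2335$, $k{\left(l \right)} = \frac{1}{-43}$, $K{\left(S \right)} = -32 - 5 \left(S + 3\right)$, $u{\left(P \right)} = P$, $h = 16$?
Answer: $\frac{10017924}{43} \approx 2.3298 \cdot 10^{5}$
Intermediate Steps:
$K{\left(S \right)} = -47 - 5 S$ ($K{\left(S \right)} = -32 - 5 \left(3 + S\right) = -32 - \left(15 + 5 S\right) = -47 - 5 S$)
$k{\left(l \right)} = - \frac{1}{43}$
$F = - \frac{238522}{43}$ ($F = \left(-3212 - \frac{1}{43}\right) - 2335 = - \frac{138117}{43} - 2335 = - \frac{238522}{43} \approx -5547.0$)
$\frac{F}{\frac{1}{K{\left(u{\left(-1 \right)} \right)}}} = - \frac{238522}{43 \frac{1}{-47 - -5}} = - \frac{238522}{43 \frac{1}{-47 + 5}} = - \frac{238522}{43 \frac{1}{-42}} = - \frac{238522}{43 \left(- \frac{1}{42}\right)} = \left(- \frac{238522}{43}\right) \left(-42\right) = \frac{10017924}{43}$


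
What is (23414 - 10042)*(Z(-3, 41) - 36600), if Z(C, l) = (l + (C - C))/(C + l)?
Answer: -9298614674/19 ≈ -4.8940e+8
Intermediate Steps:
Z(C, l) = l/(C + l) (Z(C, l) = (l + 0)/(C + l) = l/(C + l))
(23414 - 10042)*(Z(-3, 41) - 36600) = (23414 - 10042)*(41/(-3 + 41) - 36600) = 13372*(41/38 - 36600) = 13372*(-1390759/38) = -9298614674/19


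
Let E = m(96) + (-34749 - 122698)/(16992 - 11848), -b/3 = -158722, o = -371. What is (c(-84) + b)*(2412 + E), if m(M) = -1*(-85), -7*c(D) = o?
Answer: 6041848075499/5144 ≈ 1.1745e+9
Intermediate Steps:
b = 476166 (b = -3*(-158722) = 476166)
c(D) = 53 (c(D) = -1/7*(-371) = 53)
m(M) = 85
E = 279793/5144 (E = 85 + (-34749 - 122698)/(16992 - 11848) = 85 - 157447/5144 = 279793/5144 ≈ 54.392)
(c(-84) + b)*(2412 + E) = (53 + 476166)*(2412 + 279793/5144) = 476219*(12687121/5144) = 6041848075499/5144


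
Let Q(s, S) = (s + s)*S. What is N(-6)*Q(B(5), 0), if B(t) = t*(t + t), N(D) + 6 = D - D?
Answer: 0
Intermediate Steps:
N(D) = -6 (N(D) = -6 + (D - D) = -6 + 0 = -6)
B(t) = 2*t² (B(t) = t*(2*t) = 2*t²)
Q(s, S) = 2*S*s (Q(s, S) = (2*s)*S = 2*S*s)
N(-6)*Q(B(5), 0) = -12*0*2*5² = -12*0*2*25 = -12*0*50 = -6*0 = 0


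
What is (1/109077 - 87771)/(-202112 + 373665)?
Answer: -9573797366/18712486581 ≈ -0.51163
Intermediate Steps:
(1/109077 - 87771)/(-202112 + 373665) = (1/109077 - 87771)/171553 = -9573797366/109077*1/171553 = -9573797366/18712486581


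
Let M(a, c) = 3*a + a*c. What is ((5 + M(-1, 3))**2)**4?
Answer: 1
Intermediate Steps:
((5 + M(-1, 3))**2)**4 = ((5 - (3 + 3))**2)**4 = ((5 - 1*6)**2)**4 = ((5 - 6)**2)**4 = ((-1)**2)**4 = 1**4 = 1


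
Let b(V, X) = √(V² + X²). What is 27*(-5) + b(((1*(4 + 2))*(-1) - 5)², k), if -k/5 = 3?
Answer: -135 + √14866 ≈ -13.074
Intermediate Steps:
k = -15 (k = -5*3 = -15)
27*(-5) + b(((1*(4 + 2))*(-1) - 5)², k) = 27*(-5) + √((((1*(4 + 2))*(-1) - 5)²)² + (-15)²) = -135 + √((((1*6)*(-1) - 5)²)² + 225) = -135 + √(((6*(-1) - 5)²)² + 225) = -135 + √(((-6 - 5)²)² + 225) = -135 + √(((-11)²)² + 225) = -135 + √(121² + 225) = -135 + √(14641 + 225) = -135 + √14866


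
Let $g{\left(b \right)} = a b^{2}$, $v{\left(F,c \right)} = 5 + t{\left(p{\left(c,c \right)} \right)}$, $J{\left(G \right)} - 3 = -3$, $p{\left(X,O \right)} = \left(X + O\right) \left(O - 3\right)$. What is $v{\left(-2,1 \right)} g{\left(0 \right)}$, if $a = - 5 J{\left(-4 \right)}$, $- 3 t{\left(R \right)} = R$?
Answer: $0$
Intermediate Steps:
$p{\left(X,O \right)} = \left(-3 + O\right) \left(O + X\right)$ ($p{\left(X,O \right)} = \left(O + X\right) \left(-3 + O\right) = \left(-3 + O\right) \left(O + X\right)$)
$t{\left(R \right)} = - \frac{R}{3}$
$J{\left(G \right)} = 0$ ($J{\left(G \right)} = 3 - 3 = 0$)
$v{\left(F,c \right)} = 5 + 2 c - \frac{2 c^{2}}{3}$ ($v{\left(F,c \right)} = 5 - \frac{c^{2} - 3 c - 3 c + c c}{3} = 5 - \frac{c^{2} - 3 c - 3 c + c^{2}}{3} = 5 - \frac{- 6 c + 2 c^{2}}{3} = 5 - \left(- 2 c + \frac{2 c^{2}}{3}\right) = 5 + 2 c - \frac{2 c^{2}}{3}$)
$a = 0$ ($a = \left(-5\right) 0 = 0$)
$g{\left(b \right)} = 0$ ($g{\left(b \right)} = 0 b^{2} = 0$)
$v{\left(-2,1 \right)} g{\left(0 \right)} = \left(5 + 2 \cdot 1 - \frac{2 \cdot 1^{2}}{3}\right) 0 = \left(5 + 2 - \frac{2}{3}\right) 0 = \frac{19}{3} \cdot 0 = 0$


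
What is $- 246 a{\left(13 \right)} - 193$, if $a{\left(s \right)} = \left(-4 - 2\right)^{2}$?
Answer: $-9049$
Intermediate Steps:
$a{\left(s \right)} = 36$ ($a{\left(s \right)} = \left(-6\right)^{2} = 36$)
$- 246 a{\left(13 \right)} - 193 = \left(-246\right) 36 - 193 = -8856 - 193 = -9049$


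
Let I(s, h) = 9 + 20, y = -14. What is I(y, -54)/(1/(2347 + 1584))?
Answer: 113999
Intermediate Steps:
I(s, h) = 29
I(y, -54)/(1/(2347 + 1584)) = 29/1/(2347 + 1584) = 29/1/3931 = 29/(1/3931) = 3931*29 = 113999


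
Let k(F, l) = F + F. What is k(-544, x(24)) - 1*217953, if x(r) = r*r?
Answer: -219041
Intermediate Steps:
x(r) = r**2
k(F, l) = 2*F
k(-544, x(24)) - 1*217953 = 2*(-544) - 1*217953 = -1088 - 217953 = -219041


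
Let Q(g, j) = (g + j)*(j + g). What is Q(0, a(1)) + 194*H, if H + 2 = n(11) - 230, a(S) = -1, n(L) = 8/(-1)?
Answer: -46559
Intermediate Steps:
n(L) = -8 (n(L) = 8*(-1) = -8)
H = -240 (H = -2 + (-8 - 230) = -2 - 238 = -240)
Q(g, j) = (g + j)**2 (Q(g, j) = (g + j)*(g + j) = (g + j)**2)
Q(0, a(1)) + 194*H = (0 - 1)**2 + 194*(-240) = (-1)**2 - 46560 = 1 - 46560 = -46559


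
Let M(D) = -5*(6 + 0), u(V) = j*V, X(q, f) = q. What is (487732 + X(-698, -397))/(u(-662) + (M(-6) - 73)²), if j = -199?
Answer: 487034/142347 ≈ 3.4215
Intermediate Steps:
u(V) = -199*V
M(D) = -30 (M(D) = -5*6 = -30)
(487732 + X(-698, -397))/(u(-662) + (M(-6) - 73)²) = (487732 - 698)/(-199*(-662) + (-30 - 73)²) = 487034/(131738 + (-103)²) = 487034/(131738 + 10609) = 487034/142347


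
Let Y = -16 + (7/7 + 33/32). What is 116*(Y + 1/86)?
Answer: -556945/344 ≈ -1619.0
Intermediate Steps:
Y = -447/32 (Y = -16 + (7*(1/7) + 33*(1/32)) = -16 + (1 + 33/32) = -16 + 65/32 = -447/32 ≈ -13.969)
116*(Y + 1/86) = 116*(-447/32 + 1/86) = 116*(-19205/1376) = -556945/344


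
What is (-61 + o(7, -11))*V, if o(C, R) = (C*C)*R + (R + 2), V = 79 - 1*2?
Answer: -46893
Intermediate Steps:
V = 77 (V = 79 - 2 = 77)
o(C, R) = 2 + R + R*C² (o(C, R) = C²*R + (2 + R) = R*C² + (2 + R) = 2 + R + R*C²)
(-61 + o(7, -11))*V = (-61 + (2 - 11 - 11*7²))*77 = (-61 + (2 - 11 - 11*49))*77 = (-61 + (2 - 11 - 539))*77 = (-61 - 548)*77 = -609*77 = -46893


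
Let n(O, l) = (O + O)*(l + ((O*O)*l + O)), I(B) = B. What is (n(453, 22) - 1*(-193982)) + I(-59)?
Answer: 4090850061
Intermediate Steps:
n(O, l) = 2*O*(O + l + l*O²) (n(O, l) = (2*O)*(l + (O²*l + O)) = (2*O)*(l + (l*O² + O)) = (2*O)*(l + (O + l*O²)) = (2*O)*(O + l + l*O²) = 2*O*(O + l + l*O²))
(n(453, 22) - 1*(-193982)) + I(-59) = (2*453*(453 + 22 + 22*453²) - 1*(-193982)) - 59 = (2*453*(453 + 22 + 22*205209) + 193982) - 59 = (2*453*(453 + 22 + 4514598) + 193982) - 59 = (2*453*4515073 + 193982) - 59 = (4090656138 + 193982) - 59 = 4090850120 - 59 = 4090850061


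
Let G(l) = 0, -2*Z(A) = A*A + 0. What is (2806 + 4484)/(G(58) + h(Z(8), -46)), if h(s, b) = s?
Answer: -3645/16 ≈ -227.81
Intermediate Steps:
Z(A) = -A²/2 (Z(A) = -(A*A + 0)/2 = -(A² + 0)/2 = -A²/2)
(2806 + 4484)/(G(58) + h(Z(8), -46)) = (2806 + 4484)/(0 - ½*8²) = 7290/(0 - ½*64) = 7290/(0 - 32) = 7290/(-32) = 7290*(-1/32) = -3645/16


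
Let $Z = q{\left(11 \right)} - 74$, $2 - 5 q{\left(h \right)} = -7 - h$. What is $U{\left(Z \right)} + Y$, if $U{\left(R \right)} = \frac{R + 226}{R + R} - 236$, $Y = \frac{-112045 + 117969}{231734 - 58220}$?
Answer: $- \frac{719892673}{3036495} \approx -237.08$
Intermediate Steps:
$q{\left(h \right)} = \frac{9}{5} + \frac{h}{5}$ ($q{\left(h \right)} = \frac{2}{5} - \frac{-7 - h}{5} = \frac{2}{5} + \left(\frac{7}{5} + \frac{h}{5}\right) = \frac{9}{5} + \frac{h}{5}$)
$Y = \frac{2962}{86757}$ ($Y = \frac{5924}{173514} = 5924 \cdot \frac{1}{173514} = \frac{2962}{86757} \approx 0.034141$)
$Z = -70$ ($Z = \left(\frac{9}{5} + \frac{1}{5} \cdot 11\right) - 74 = \left(\frac{9}{5} + \frac{11}{5}\right) - 74 = 4 - 74 = -70$)
$U{\left(R \right)} = -236 + \frac{226 + R}{2 R}$ ($U{\left(R \right)} = \frac{226 + R}{2 R} - 236 = -236 + \frac{226 + R}{2 R}$)
$U{\left(Z \right)} + Y = \left(- \frac{471}{2} + \frac{113}{-70}\right) + \frac{2962}{86757} = \left(- \frac{471}{2} + 113 \left(- \frac{1}{70}\right)\right) + \frac{2962}{86757} = \left(- \frac{471}{2} - \frac{113}{70}\right) + \frac{2962}{86757} = - \frac{8299}{35} + \frac{2962}{86757} = - \frac{719892673}{3036495}$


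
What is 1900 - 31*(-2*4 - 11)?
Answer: 2489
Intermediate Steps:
1900 - 31*(-2*4 - 11) = 1900 - 31*(-8 - 11) = 1900 - 31*(-19) = 1900 - 1*(-589) = 1900 + 589 = 2489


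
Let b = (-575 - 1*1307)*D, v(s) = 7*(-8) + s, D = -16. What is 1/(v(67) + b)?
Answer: 1/30123 ≈ 3.3197e-5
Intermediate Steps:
v(s) = -56 + s
b = 30112 (b = (-575 - 1*1307)*(-16) = (-575 - 1307)*(-16) = -1882*(-16) = 30112)
1/(v(67) + b) = 1/((-56 + 67) + 30112) = 1/(11 + 30112) = 1/30123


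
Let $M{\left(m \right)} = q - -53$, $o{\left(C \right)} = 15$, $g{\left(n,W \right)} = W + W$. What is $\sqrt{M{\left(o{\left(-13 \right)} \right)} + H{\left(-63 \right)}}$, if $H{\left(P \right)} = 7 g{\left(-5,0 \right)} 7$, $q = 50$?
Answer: $\sqrt{103} \approx 10.149$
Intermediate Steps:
$g{\left(n,W \right)} = 2 W$
$M{\left(m \right)} = 103$ ($M{\left(m \right)} = 50 - -53 = 50 + 53 = 103$)
$H{\left(P \right)} = 0$ ($H{\left(P \right)} = 7 \cdot 2 \cdot 0 \cdot 7 = 7 \cdot 0 \cdot 7 = 0 \cdot 7 = 0$)
$\sqrt{M{\left(o{\left(-13 \right)} \right)} + H{\left(-63 \right)}} = \sqrt{103 + 0} = \sqrt{103}$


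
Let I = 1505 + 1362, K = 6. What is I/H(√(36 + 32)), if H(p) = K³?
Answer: 2867/216 ≈ 13.273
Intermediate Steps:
I = 2867
H(p) = 216 (H(p) = 6³ = 216)
I/H(√(36 + 32)) = 2867/216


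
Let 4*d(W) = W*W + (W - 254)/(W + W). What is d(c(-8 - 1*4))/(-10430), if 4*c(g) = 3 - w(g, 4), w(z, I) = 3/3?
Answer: 1013/166880 ≈ 0.0060702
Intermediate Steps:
w(z, I) = 1 (w(z, I) = 3*(1/3) = 1)
c(g) = 1/2 (c(g) = (3 - 1*1)/4 = (3 - 1)/4 = (1/4)*2 = 1/2)
d(W) = W**2/4 + (-254 + W)/(8*W) (d(W) = (W*W + (W - 254)/(W + W))/4 = (W**2 + (-254 + W)/((2*W)))/4 = (W**2 + (-254 + W)*(1/(2*W)))/4 = (W**2 + (-254 + W)/(2*W))/4 = W**2/4 + (-254 + W)/(8*W))
d(c(-8 - 1*4))/(-10430) = ((-254 + 1/2 + 2*(1/2)**3)/(8*(1/2)))/(-10430) = ((1/8)*2*(-254 + 1/2 + 2*(1/8)))*(-1/10430) = ((1/8)*2*(-254 + 1/2 + 1/4))*(-1/10430) = ((1/8)*2*(-1013/4))*(-1/10430) = -1013/16*(-1/10430) = 1013/166880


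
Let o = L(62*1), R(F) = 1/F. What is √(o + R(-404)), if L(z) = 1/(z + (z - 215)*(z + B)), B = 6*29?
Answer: 135*I*√1820323/3640646 ≈ 0.05003*I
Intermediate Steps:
B = 174
L(z) = 1/(z + (-215 + z)*(174 + z)) (L(z) = 1/(z + (z - 215)*(z + 174)) = 1/(z + (-215 + z)*(174 + z)))
o = -1/36046 (o = 1/(-37410 + (62*1)² - 2480) = 1/(-37410 + 62² - 40*62) = 1/(-37410 + 3844 - 2480) = 1/(-36046) = -1/36046 ≈ -2.7742e-5)
√(o + R(-404)) = √(-1/36046 + 1/(-404)) = √(-1/36046 - 1/404) = √(-18225/7281292) = 135*I*√1820323/3640646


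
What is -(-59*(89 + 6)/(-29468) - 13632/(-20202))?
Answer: -85823331/99218756 ≈ -0.86499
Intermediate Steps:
-(-59*(89 + 6)/(-29468) - 13632/(-20202)) = -(-59*95*(-1/29468) - 13632*(-1/20202)) = -(-5605*(-1/29468) + 2272/3367) = -(5605/29468 + 2272/3367) = -1*85823331/99218756 = -85823331/99218756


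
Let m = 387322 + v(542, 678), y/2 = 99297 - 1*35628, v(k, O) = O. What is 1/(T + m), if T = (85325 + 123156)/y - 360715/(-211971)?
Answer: 8997321066/3490990615158907 ≈ 2.5773e-6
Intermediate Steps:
y = 127338 (y = 2*(99297 - 1*35628) = 2*(99297 - 35628) = 2*63669 = 127338)
m = 388000 (m = 387322 + 678 = 388000)
T = 30041550907/8997321066 (T = (85325 + 123156)/127338 - 360715/(-211971) = 208481*(1/127338) - 360715*(-1/211971) = 208481/127338 + 360715/211971 = 30041550907/8997321066 ≈ 3.3389)
1/(T + m) = 1/(30041550907/8997321066 + 388000) = 1/(3490990615158907/8997321066) = 8997321066/3490990615158907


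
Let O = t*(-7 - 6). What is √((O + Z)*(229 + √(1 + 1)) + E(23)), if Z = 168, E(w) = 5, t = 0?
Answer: √(38477 + 168*√2) ≈ 196.76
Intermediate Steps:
O = 0 (O = 0*(-7 - 6) = 0*(-13) = 0)
√((O + Z)*(229 + √(1 + 1)) + E(23)) = √((0 + 168)*(229 + √(1 + 1)) + 5) = √(168*(229 + √2) + 5) = √((38472 + 168*√2) + 5) = √(38477 + 168*√2)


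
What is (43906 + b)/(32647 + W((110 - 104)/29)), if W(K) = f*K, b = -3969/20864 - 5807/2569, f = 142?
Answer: 68243188208123/50791800115840 ≈ 1.3436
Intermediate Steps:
b = -131353609/53599616 (b = -3969*1/20864 - 5807*1/2569 = -3969/20864 - 5807/2569 = -131353609/53599616 ≈ -2.4506)
W(K) = 142*K
(43906 + b)/(32647 + W((110 - 104)/29)) = (43906 - 131353609/53599616)/(32647 + 142*((110 - 104)/29)) = 2353213386487/(53599616*(32647 + 142*(6*(1/29)))) = 2353213386487/(53599616*(32647 + 142*(6/29))) = 2353213386487/(53599616*(32647 + 852/29)) = 2353213386487/(53599616*(947615/29)) = (2353213386487/53599616)*(29/947615) = 68243188208123/50791800115840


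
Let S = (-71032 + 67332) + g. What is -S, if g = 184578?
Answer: -180878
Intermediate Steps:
S = 180878 (S = (-71032 + 67332) + 184578 = -3700 + 184578 = 180878)
-S = -1*180878 = -180878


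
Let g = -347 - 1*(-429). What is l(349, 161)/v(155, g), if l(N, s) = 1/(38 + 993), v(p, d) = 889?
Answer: 1/916559 ≈ 1.0910e-6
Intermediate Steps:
g = 82 (g = -347 + 429 = 82)
l(N, s) = 1/1031
l(349, 161)/v(155, g) = (1/1031)/889 = (1/1031)*(1/889) = 1/916559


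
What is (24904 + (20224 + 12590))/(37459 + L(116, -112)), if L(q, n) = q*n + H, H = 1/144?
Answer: 8311392/3523249 ≈ 2.3590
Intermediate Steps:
H = 1/144 ≈ 0.0069444
L(q, n) = 1/144 + n*q (L(q, n) = q*n + 1/144 = n*q + 1/144 = 1/144 + n*q)
(24904 + (20224 + 12590))/(37459 + L(116, -112)) = (24904 + (20224 + 12590))/(37459 + (1/144 - 112*116)) = (24904 + 32814)/(37459 + (1/144 - 12992)) = 57718/(37459 - 1870847/144) = 57718/(3523249/144) = 57718*(144/3523249) = 8311392/3523249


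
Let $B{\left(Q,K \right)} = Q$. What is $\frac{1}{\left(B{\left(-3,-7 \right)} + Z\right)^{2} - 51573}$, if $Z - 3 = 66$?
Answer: $- \frac{1}{47217} \approx -2.1179 \cdot 10^{-5}$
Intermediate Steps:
$Z = 69$ ($Z = 3 + 66 = 69$)
$\frac{1}{\left(B{\left(-3,-7 \right)} + Z\right)^{2} - 51573} = \frac{1}{\left(-3 + 69\right)^{2} - 51573} = \frac{1}{66^{2} - 51573} = \frac{1}{4356 - 51573} = \frac{1}{-47217} = - \frac{1}{47217}$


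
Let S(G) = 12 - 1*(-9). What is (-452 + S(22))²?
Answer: 185761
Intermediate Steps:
S(G) = 21 (S(G) = 12 + 9 = 21)
(-452 + S(22))² = (-452 + 21)² = (-431)² = 185761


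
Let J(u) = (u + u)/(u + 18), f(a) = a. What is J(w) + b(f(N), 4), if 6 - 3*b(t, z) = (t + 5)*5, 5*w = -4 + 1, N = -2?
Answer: -89/29 ≈ -3.0690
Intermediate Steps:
w = -3/5 (w = (-4 + 1)/5 = (1/5)*(-3) = -3/5 ≈ -0.60000)
J(u) = 2*u/(18 + u) (J(u) = (2*u)/(18 + u) = 2*u/(18 + u))
b(t, z) = -19/3 - 5*t/3 (b(t, z) = 2 - (t + 5)*5/3 = 2 - (5 + t)*5/3 = 2 - (25 + 5*t)/3 = 2 + (-25/3 - 5*t/3) = -19/3 - 5*t/3)
J(w) + b(f(N), 4) = 2*(-3/5)/(18 - 3/5) + (-19/3 - 5/3*(-2)) = 2*(-3/5)/(87/5) + (-19/3 + 10/3) = 2*(-3/5)*(5/87) - 3 = -2/29 - 3 = -89/29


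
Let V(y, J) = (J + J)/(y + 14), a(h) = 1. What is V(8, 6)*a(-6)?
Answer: 6/11 ≈ 0.54545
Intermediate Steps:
V(y, J) = 2*J/(14 + y) (V(y, J) = (2*J)/(14 + y) = 2*J/(14 + y))
V(8, 6)*a(-6) = (2*6/(14 + 8))*1 = (2*6/22)*1 = (2*6*(1/22))*1 = (6/11)*1 = 6/11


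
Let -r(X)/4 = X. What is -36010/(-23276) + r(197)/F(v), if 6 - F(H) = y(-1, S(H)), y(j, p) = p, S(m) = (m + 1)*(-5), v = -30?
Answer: 11673439/1617682 ≈ 7.2161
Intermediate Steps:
S(m) = -5 - 5*m (S(m) = (1 + m)*(-5) = -5 - 5*m)
r(X) = -4*X
F(H) = 11 + 5*H (F(H) = 6 - (-5 - 5*H) = 6 + (5 + 5*H) = 11 + 5*H)
-36010/(-23276) + r(197)/F(v) = -36010/(-23276) + (-4*197)/(11 + 5*(-30)) = -36010*(-1/23276) - 788/(11 - 150) = 18005/11638 - 788/(-139) = 18005/11638 - 788*(-1/139) = 18005/11638 + 788/139 = 11673439/1617682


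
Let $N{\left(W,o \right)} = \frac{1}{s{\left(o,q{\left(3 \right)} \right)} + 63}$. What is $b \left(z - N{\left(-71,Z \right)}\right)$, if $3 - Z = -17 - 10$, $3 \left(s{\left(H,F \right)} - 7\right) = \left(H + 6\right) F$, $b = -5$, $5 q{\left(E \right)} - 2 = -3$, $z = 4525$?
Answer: $- \frac{7647225}{338} \approx -22625.0$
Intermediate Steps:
$q{\left(E \right)} = - \frac{1}{5}$ ($q{\left(E \right)} = \frac{2}{5} + \frac{1}{5} \left(-3\right) = \frac{2}{5} - \frac{3}{5} = - \frac{1}{5}$)
$s{\left(H,F \right)} = 7 + \frac{F \left(6 + H\right)}{3}$ ($s{\left(H,F \right)} = 7 + \frac{\left(H + 6\right) F}{3} = 7 + \frac{\left(6 + H\right) F}{3} = 7 + \frac{F \left(6 + H\right)}{3}$)
$Z = 30$ ($Z = 3 - \left(-17 - 10\right) = 3 - -27 = 3 + 27 = 30$)
$N{\left(W,o \right)} = \frac{1}{\frac{348}{5} - \frac{o}{15}}$ ($N{\left(W,o \right)} = \frac{1}{\left(7 + 2 \left(- \frac{1}{5}\right) + \frac{1}{3} \left(- \frac{1}{5}\right) o\right) + 63} = \frac{1}{\left(7 - \frac{2}{5} - \frac{o}{15}\right) + 63} = \frac{1}{\left(\frac{33}{5} - \frac{o}{15}\right) + 63} = \frac{1}{\frac{348}{5} - \frac{o}{15}}$)
$b \left(z - N{\left(-71,Z \right)}\right) = - 5 \left(4525 - - \frac{15}{-1044 + 30}\right) = - 5 \left(4525 - - \frac{15}{-1014}\right) = - 5 \left(4525 - \left(-15\right) \left(- \frac{1}{1014}\right)\right) = - 5 \left(4525 - \frac{5}{338}\right) = \left(-5\right) \frac{1529445}{338} = - \frac{7647225}{338}$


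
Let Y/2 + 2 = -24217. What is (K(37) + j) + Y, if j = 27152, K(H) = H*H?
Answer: -19917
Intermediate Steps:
K(H) = H**2
Y = -48438 (Y = -4 + 2*(-24217) = -4 - 48434 = -48438)
(K(37) + j) + Y = (37**2 + 27152) - 48438 = (1369 + 27152) - 48438 = 28521 - 48438 = -19917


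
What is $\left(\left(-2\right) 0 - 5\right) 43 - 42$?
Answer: $-257$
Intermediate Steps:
$\left(\left(-2\right) 0 - 5\right) 43 - 42 = \left(0 - 5\right) 43 - 42 = \left(-5\right) 43 - 42 = -215 - 42 = -257$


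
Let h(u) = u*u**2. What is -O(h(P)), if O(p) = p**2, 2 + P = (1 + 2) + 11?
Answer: -2985984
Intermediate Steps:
P = 12 (P = -2 + ((1 + 2) + 11) = -2 + (3 + 11) = -2 + 14 = 12)
h(u) = u**3
-O(h(P)) = -(12**3)**2 = -1*1728**2 = -1*2985984 = -2985984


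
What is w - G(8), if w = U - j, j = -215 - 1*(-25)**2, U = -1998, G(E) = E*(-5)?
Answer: -1118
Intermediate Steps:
G(E) = -5*E
j = -840 (j = -215 - 1*625 = -215 - 625 = -840)
w = -1158 (w = -1998 - 1*(-840) = -1998 + 840 = -1158)
w - G(8) = -1158 - (-5)*8 = -1158 - 1*(-40) = -1158 + 40 = -1118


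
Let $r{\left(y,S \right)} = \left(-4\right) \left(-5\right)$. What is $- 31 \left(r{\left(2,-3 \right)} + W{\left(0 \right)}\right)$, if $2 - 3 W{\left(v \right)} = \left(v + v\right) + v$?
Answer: $- \frac{1922}{3} \approx -640.67$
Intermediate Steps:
$W{\left(v \right)} = \frac{2}{3} - v$ ($W{\left(v \right)} = \frac{2}{3} - \frac{\left(v + v\right) + v}{3} = \frac{2}{3} - \frac{2 v + v}{3} = \frac{2}{3} - \frac{3 v}{3} = \frac{2}{3} - v$)
$r{\left(y,S \right)} = 20$
$- 31 \left(r{\left(2,-3 \right)} + W{\left(0 \right)}\right) = - 31 \left(20 + \left(\frac{2}{3} - 0\right)\right) = - 31 \left(20 + \left(\frac{2}{3} + 0\right)\right) = - 31 \left(20 + \frac{2}{3}\right) = \left(-31\right) \frac{62}{3} = - \frac{1922}{3}$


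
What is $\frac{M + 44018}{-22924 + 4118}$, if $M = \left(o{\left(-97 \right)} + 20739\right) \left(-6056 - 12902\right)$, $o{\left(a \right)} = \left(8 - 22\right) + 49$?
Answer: $\frac{196894737}{9403} \approx 20940.0$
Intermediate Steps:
$o{\left(a \right)} = 35$ ($o{\left(a \right)} = -14 + 49 = 35$)
$M = -393833492$ ($M = \left(35 + 20739\right) \left(-6056 - 12902\right) = 20774 \left(-18958\right) = -393833492$)
$\frac{M + 44018}{-22924 + 4118} = \frac{-393833492 + 44018}{-22924 + 4118} = - \frac{393789474}{-18806} = \left(-393789474\right) \left(- \frac{1}{18806}\right) = \frac{196894737}{9403}$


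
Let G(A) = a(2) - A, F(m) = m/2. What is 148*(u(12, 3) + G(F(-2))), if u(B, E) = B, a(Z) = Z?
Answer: 2220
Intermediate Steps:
F(m) = m/2 (F(m) = m*(½) = m/2)
G(A) = 2 - A
148*(u(12, 3) + G(F(-2))) = 148*(12 + (2 - (-2)/2)) = 148*(12 + (2 - 1*(-1))) = 148*(12 + (2 + 1)) = 148*(12 + 3) = 148*15 = 2220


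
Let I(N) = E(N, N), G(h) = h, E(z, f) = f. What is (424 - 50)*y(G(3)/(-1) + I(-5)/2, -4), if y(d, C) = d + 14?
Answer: 3179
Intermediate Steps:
I(N) = N
y(d, C) = 14 + d
(424 - 50)*y(G(3)/(-1) + I(-5)/2, -4) = (424 - 50)*(14 + (3/(-1) - 5/2)) = 374*(14 + (3*(-1) - 5*½)) = 374*(14 + (-3 - 5/2)) = 374*(14 - 11/2) = 374*(17/2) = 3179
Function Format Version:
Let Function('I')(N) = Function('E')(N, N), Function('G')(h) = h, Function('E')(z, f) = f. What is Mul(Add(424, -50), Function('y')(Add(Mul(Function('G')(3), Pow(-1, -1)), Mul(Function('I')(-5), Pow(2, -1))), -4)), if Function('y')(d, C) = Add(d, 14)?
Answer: 3179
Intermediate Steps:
Function('I')(N) = N
Function('y')(d, C) = Add(14, d)
Mul(Add(424, -50), Function('y')(Add(Mul(Function('G')(3), Pow(-1, -1)), Mul(Function('I')(-5), Pow(2, -1))), -4)) = Mul(Add(424, -50), Add(14, Add(Mul(3, Pow(-1, -1)), Mul(-5, Pow(2, -1))))) = Mul(374, Add(14, Add(Mul(3, -1), Mul(-5, Rational(1, 2))))) = Mul(374, Add(14, Add(-3, Rational(-5, 2)))) = Mul(374, Add(14, Rational(-11, 2))) = Mul(374, Rational(17, 2)) = 3179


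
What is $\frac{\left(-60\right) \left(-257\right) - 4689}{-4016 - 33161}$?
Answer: $- \frac{1533}{5311} \approx -0.28865$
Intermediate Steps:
$\frac{\left(-60\right) \left(-257\right) - 4689}{-4016 - 33161} = \frac{15420 - 4689}{-37177} = 10731 \left(- \frac{1}{37177}\right) = - \frac{1533}{5311}$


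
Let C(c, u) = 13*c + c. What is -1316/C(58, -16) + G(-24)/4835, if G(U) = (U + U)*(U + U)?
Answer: -160429/140215 ≈ -1.1442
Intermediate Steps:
G(U) = 4*U² (G(U) = (2*U)*(2*U) = 4*U²)
C(c, u) = 14*c
-1316/C(58, -16) + G(-24)/4835 = -1316/(14*58) + (4*(-24)²)/4835 = -1316/812 + (4*576)*(1/4835) = -1316*1/812 + 2304*(1/4835) = -47/29 + 2304/4835 = -160429/140215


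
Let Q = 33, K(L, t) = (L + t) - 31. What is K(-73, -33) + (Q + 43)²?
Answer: 5639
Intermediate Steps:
K(L, t) = -31 + L + t
K(-73, -33) + (Q + 43)² = (-31 - 73 - 33) + (33 + 43)² = -137 + 76² = -137 + 5776 = 5639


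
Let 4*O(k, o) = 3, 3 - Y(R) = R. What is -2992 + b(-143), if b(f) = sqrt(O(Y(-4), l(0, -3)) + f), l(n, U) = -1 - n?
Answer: -2992 + I*sqrt(569)/2 ≈ -2992.0 + 11.927*I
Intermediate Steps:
Y(R) = 3 - R
O(k, o) = 3/4 (O(k, o) = (1/4)*3 = 3/4)
b(f) = sqrt(3/4 + f)
-2992 + b(-143) = -2992 + sqrt(3 + 4*(-143))/2 = -2992 + sqrt(3 - 572)/2 = -2992 + sqrt(-569)/2 = -2992 + (I*sqrt(569))/2 = -2992 + I*sqrt(569)/2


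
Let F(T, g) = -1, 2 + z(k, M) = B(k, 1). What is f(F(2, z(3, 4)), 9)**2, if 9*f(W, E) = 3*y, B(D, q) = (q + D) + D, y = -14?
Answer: 196/9 ≈ 21.778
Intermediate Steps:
B(D, q) = q + 2*D (B(D, q) = (D + q) + D = q + 2*D)
z(k, M) = -1 + 2*k (z(k, M) = -2 + (1 + 2*k) = -1 + 2*k)
f(W, E) = -14/3 (f(W, E) = (3*(-14))/9 = (1/9)*(-42) = -14/3)
f(F(2, z(3, 4)), 9)**2 = (-14/3)**2 = 196/9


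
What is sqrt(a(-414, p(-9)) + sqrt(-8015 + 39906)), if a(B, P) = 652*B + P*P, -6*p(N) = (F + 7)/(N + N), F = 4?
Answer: sqrt(-3148440071 + 11664*sqrt(31891))/108 ≈ 519.37*I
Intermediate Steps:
p(N) = -11/(12*N) (p(N) = -(4 + 7)/(6*(N + N)) = -11/(6*(2*N)) = -11*1/(2*N)/6 = -11/(12*N))
a(B, P) = P**2 + 652*B (a(B, P) = 652*B + P**2 = P**2 + 652*B)
sqrt(a(-414, p(-9)) + sqrt(-8015 + 39906)) = sqrt(((-11/12/(-9))**2 + 652*(-414)) + sqrt(-8015 + 39906)) = sqrt(((-11/12*(-1/9))**2 - 269928) + sqrt(31891)) = sqrt(((11/108)**2 - 269928) + sqrt(31891)) = sqrt((121/11664 - 269928) + sqrt(31891)) = sqrt(-3148440071/11664 + sqrt(31891))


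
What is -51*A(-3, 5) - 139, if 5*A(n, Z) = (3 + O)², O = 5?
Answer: -3959/5 ≈ -791.80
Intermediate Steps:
A(n, Z) = 64/5 (A(n, Z) = (3 + 5)²/5 = (⅕)*8² = (⅕)*64 = 64/5)
-51*A(-3, 5) - 139 = -51*64/5 - 139 = -3264/5 - 139 = -3959/5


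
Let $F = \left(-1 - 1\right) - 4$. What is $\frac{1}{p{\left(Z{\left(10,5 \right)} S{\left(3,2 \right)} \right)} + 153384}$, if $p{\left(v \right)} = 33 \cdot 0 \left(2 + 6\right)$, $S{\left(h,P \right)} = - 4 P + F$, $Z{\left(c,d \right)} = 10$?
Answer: $\frac{1}{153384} \approx 6.5196 \cdot 10^{-6}$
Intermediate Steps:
$F = -6$ ($F = -2 - 4 = -6$)
$S{\left(h,P \right)} = -6 - 4 P$ ($S{\left(h,P \right)} = - 4 P - 6 = -6 - 4 P$)
$p{\left(v \right)} = 0$ ($p{\left(v \right)} = 33 \cdot 0 \cdot 8 = 33 \cdot 0 = 0$)
$\frac{1}{p{\left(Z{\left(10,5 \right)} S{\left(3,2 \right)} \right)} + 153384} = \frac{1}{0 + 153384} = \frac{1}{153384}$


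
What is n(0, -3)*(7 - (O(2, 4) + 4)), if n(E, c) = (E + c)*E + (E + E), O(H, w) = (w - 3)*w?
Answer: 0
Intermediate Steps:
O(H, w) = w*(-3 + w) (O(H, w) = (-3 + w)*w = w*(-3 + w))
n(E, c) = 2*E + E*(E + c) (n(E, c) = E*(E + c) + 2*E = 2*E + E*(E + c))
n(0, -3)*(7 - (O(2, 4) + 4)) = (0*(2 + 0 - 3))*(7 - (4*(-3 + 4) + 4)) = (0*(-1))*(7 - (4*1 + 4)) = 0*(7 - (4 + 4)) = 0*(7 - 1*8) = 0*(7 - 8) = 0*(-1) = 0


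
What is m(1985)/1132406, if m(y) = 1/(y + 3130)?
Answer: 1/5792256690 ≈ 1.7264e-10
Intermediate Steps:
m(y) = 1/(3130 + y)
m(1985)/1132406 = 1/((3130 + 1985)*1132406) = (1/1132406)/5115 = (1/5115)*(1/1132406) = 1/5792256690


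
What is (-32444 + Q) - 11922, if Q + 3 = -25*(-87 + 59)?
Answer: -43669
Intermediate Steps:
Q = 697 (Q = -3 - 25*(-87 + 59) = -3 - 25*(-28) = -3 + 700 = 697)
(-32444 + Q) - 11922 = (-32444 + 697) - 11922 = -31747 - 11922 = -43669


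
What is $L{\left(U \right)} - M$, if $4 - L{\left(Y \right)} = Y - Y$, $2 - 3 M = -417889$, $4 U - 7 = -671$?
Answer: $-139293$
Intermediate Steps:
$U = -166$ ($U = \frac{7}{4} + \frac{1}{4} \left(-671\right) = \frac{7}{4} - \frac{671}{4} = -166$)
$M = 139297$ ($M = \frac{2}{3} - - \frac{417889}{3} = \frac{2}{3} + \frac{417889}{3} = 139297$)
$L{\left(Y \right)} = 4$ ($L{\left(Y \right)} = 4 - \left(Y - Y\right) = 4 - 0 = 4 + 0 = 4$)
$L{\left(U \right)} - M = 4 - 139297 = -139293$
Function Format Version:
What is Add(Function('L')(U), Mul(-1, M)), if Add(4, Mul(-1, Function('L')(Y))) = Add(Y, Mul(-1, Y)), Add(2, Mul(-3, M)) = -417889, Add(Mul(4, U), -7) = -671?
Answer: -139293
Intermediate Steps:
U = -166 (U = Add(Rational(7, 4), Mul(Rational(1, 4), -671)) = Add(Rational(7, 4), Rational(-671, 4)) = -166)
M = 139297 (M = Add(Rational(2, 3), Mul(Rational(-1, 3), -417889)) = Add(Rational(2, 3), Rational(417889, 3)) = 139297)
Function('L')(Y) = 4 (Function('L')(Y) = Add(4, Mul(-1, Add(Y, Mul(-1, Y)))) = Add(4, Mul(-1, 0)) = Add(4, 0) = 4)
Add(Function('L')(U), Mul(-1, M)) = Add(4, Mul(-1, 139297)) = Add(4, -139297) = -139293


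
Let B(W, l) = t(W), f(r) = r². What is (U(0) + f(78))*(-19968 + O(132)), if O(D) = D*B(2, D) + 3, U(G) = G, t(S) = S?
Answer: -119860884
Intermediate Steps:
B(W, l) = W
O(D) = 3 + 2*D (O(D) = D*2 + 3 = 2*D + 3 = 3 + 2*D)
(U(0) + f(78))*(-19968 + O(132)) = (0 + 78²)*(-19968 + (3 + 2*132)) = (0 + 6084)*(-19968 + (3 + 264)) = 6084*(-19968 + 267) = 6084*(-19701) = -119860884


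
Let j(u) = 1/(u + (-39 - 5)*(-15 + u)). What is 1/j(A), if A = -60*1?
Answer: 3240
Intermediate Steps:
A = -60
j(u) = 1/(660 - 43*u) (j(u) = 1/(u - 44*(-15 + u)) = 1/(u + (660 - 44*u)) = 1/(660 - 43*u))
1/j(A) = 1/(-1/(-660 + 43*(-60))) = 1/(-1/(-660 - 2580)) = 1/(-1/(-3240)) = 1/(-1*(-1/3240)) = 1/(1/3240) = 3240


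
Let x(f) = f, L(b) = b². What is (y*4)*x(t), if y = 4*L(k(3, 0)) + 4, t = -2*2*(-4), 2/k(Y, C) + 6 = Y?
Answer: 3328/9 ≈ 369.78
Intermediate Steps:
k(Y, C) = 2/(-6 + Y)
t = 16 (t = -4*(-4) = 16)
y = 52/9 (y = 4*(2/(-6 + 3))² + 4 = 4*(2/(-3))² + 4 = 4*(2*(-⅓))² + 4 = 4*(-⅔)² + 4 = 4*(4/9) + 4 = 16/9 + 4 = 52/9 ≈ 5.7778)
(y*4)*x(t) = ((52/9)*4)*16 = (208/9)*16 = 3328/9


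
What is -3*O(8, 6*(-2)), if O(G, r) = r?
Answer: 36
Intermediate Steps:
-3*O(8, 6*(-2)) = -18*(-2) = -3*(-12) = 36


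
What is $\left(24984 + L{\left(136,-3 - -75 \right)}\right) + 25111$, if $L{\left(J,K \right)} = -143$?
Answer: $49952$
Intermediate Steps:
$\left(24984 + L{\left(136,-3 - -75 \right)}\right) + 25111 = \left(24984 - 143\right) + 25111 = 24841 + 25111 = 49952$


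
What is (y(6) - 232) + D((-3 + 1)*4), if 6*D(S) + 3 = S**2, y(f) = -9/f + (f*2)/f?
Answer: -664/3 ≈ -221.33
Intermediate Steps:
y(f) = 2 - 9/f (y(f) = -9/f + (2*f)/f = -9/f + 2 = 2 - 9/f)
D(S) = -1/2 + S**2/6
(y(6) - 232) + D((-3 + 1)*4) = ((2 - 9/6) - 232) + (-1/2 + ((-3 + 1)*4)**2/6) = ((2 - 9*1/6) - 232) + (-1/2 + (-2*4)**2/6) = ((2 - 3/2) - 232) + (-1/2 + (1/6)*(-8)**2) = (1/2 - 232) + (-1/2 + (1/6)*64) = -463/2 + (-1/2 + 32/3) = -463/2 + 61/6 = -664/3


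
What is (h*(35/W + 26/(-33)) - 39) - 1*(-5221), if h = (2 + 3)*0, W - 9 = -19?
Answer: 5182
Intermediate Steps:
W = -10 (W = 9 - 19 = -10)
h = 0 (h = 5*0 = 0)
(h*(35/W + 26/(-33)) - 39) - 1*(-5221) = (0*(35/(-10) + 26/(-33)) - 39) - 1*(-5221) = (0*(35*(-1/10) + 26*(-1/33)) - 39) + 5221 = (0*(-7/2 - 26/33) - 39) + 5221 = (0*(-283/66) - 39) + 5221 = (0 - 39) + 5221 = -39 + 5221 = 5182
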